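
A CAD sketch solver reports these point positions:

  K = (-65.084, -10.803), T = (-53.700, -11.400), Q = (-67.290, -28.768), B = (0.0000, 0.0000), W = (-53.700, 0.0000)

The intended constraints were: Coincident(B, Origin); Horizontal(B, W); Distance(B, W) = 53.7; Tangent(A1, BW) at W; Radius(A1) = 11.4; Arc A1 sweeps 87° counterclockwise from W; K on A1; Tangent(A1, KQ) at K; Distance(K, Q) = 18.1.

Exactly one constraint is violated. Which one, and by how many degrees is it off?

Tangent(A1, KQ) at K — off by 4.00°.

B = (0.00, 0.00) ✓; B.y = 0.00, W.y = 0.00 ✓; |BW| = 53.70 ✓; ∠(TW, WB) = 90.00° ✓; |TW| = 11.40 ✓; bearing(T→K) − bearing(T→W) = 87.00° ✓; |TK| = 11.40 ✓; ∠(TK, KQ) = 94.00° ✗; |KQ| = 18.10 ✓.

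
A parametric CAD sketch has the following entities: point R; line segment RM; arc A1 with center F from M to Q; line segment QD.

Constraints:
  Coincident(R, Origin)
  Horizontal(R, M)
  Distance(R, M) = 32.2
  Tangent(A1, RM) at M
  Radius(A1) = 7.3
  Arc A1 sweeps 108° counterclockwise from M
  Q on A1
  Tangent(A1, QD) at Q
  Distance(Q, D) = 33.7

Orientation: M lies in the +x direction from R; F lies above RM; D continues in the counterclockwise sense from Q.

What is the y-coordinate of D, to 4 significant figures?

41.61

R is at the origin; R and M share the same y with |RM| = 32.2 and M on the +x side, so M = (32.20, 0.000). The tangent condition forces FM to be normal to RM, so F = M + (0, 7.3) = (32.20, 7.300). On A1, M sits at bearing -90° from F; a 108° counterclockwise sweep puts Q at bearing 18°, so Q = F + 7.3·(cos 18°, sin 18°) = (39.14, 9.556). A1 meets QD tangentially, so FQ is at right angles to QD, so QD runs along (−sin 18°, cos 18°); with |QD| = 33.7, D = (28.73, 41.61). So D.y = 41.61.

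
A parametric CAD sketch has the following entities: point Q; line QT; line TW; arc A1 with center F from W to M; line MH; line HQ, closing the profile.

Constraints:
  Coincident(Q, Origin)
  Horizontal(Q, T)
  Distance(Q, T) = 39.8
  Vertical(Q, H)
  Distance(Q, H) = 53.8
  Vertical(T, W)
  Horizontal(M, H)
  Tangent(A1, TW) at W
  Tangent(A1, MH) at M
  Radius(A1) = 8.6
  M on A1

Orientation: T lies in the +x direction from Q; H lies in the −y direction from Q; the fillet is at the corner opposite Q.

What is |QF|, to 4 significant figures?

54.92

Q is at the origin; Q and T share the same y with |QT| = 39.8 and T on the +x side, so T = (39.80, 0.000). QH is vertical with |QH| = 53.8 and H on the −y side, so H = (0.000, -53.80). The virtual corner opposite Q is at (39.80, -53.80). Tangency of A1 to TW means the radius FW is perpendicular to TW and the tangent condition forces FM to be normal to MH, with radius 8.6, so the center F sits 8.6 in from both sides at F = (31.20, -45.20). Then |QF| = |F − Q| = 54.92.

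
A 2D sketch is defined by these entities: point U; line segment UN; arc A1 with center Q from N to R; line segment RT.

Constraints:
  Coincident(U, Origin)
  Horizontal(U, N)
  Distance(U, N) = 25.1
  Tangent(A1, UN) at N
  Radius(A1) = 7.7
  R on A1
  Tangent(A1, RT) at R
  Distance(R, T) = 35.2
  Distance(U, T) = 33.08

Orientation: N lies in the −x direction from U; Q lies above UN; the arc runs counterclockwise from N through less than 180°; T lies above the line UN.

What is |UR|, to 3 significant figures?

19.0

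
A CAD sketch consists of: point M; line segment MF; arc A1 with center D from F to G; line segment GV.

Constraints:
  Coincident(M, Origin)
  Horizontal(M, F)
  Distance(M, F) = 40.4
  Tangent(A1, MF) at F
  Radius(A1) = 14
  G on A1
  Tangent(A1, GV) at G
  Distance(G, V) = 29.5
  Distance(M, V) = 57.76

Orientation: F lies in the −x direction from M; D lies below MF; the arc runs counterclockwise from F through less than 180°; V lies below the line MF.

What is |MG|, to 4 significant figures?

56.33

Checks: |DG| = 14.00 ✓; ∠(DG, GV) = 90.00° ✓; |GV| = 29.50 ✓; |MV| = 57.76 ✓.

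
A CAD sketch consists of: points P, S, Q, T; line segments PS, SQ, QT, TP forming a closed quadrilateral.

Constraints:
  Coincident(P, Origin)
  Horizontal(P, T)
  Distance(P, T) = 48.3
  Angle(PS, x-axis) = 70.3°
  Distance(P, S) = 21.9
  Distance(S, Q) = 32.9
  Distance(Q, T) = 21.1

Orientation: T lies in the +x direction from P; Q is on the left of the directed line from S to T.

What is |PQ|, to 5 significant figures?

44.741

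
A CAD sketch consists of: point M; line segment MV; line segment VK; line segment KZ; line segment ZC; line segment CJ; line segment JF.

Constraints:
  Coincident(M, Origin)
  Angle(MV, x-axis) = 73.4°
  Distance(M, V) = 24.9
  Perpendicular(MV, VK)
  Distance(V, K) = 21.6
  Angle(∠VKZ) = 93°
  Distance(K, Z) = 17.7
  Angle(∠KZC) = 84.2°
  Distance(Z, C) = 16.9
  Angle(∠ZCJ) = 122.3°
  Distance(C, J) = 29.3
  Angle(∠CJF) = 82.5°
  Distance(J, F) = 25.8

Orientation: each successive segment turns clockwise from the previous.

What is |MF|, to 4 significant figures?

45.79

M is at the origin; MV runs at 73.4° with length 24.9, so V = (7.114, 23.86). The perpendicularity gives VK at right angles to MV, so VK runs at -16.60°; with |VK| = 21.6, K = (27.81, 17.69). ∠VKZ = 93.0° gives KZ at -103.6° from the x-axis; with |KZ| = 17.7, Z = (23.65, 0.4877). ∠KZC = 84.2° gives ZC at 160.6° from the x-axis; with |ZC| = 16.9, C = (7.711, 6.101). ∠ZCJ = 122.3° gives CJ at 102.9° from the x-axis; with |CJ| = 29.3, J = (1.170, 34.66). ∠CJF = 82.5° gives JF at 5.400° from the x-axis; with |JF| = 25.8, F = (26.86, 37.09). Then |MF| = |F − M| = 45.79.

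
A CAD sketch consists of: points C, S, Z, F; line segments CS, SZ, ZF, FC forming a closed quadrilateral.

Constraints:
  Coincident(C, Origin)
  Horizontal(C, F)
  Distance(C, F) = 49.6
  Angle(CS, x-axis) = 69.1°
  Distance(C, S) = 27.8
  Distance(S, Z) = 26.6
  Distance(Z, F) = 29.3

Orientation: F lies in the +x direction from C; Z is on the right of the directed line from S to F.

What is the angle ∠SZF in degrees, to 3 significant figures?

116°

Checks: |SZ| = 26.60 ✓; |ZF| = 29.30 ✓.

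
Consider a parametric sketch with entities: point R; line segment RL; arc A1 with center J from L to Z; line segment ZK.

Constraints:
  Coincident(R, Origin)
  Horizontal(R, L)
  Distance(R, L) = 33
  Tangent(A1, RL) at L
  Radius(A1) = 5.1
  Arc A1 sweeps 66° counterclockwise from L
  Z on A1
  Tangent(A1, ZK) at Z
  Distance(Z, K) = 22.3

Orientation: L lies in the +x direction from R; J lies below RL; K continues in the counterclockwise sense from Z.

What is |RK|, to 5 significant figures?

30.312

R is at the origin; RL is horizontal with |RL| = 33.0 and L on the +x side, so L = (33.000, 0.0000). Since A1 is tangent to RL there, JL ⟂ RL, so J = L + (0, -5.1) = (33.000, -5.1000). On A1, L sits at bearing 90° from J; a 66° counterclockwise sweep puts Z at bearing 156°, so Z = J + 5.1·(cos 156°, sin 156°) = (28.341, -3.0256). The tangent condition forces JZ to be normal to ZK, so ZK runs along (−sin 156°, cos 156°); with |ZK| = 22.3, K = (19.271, -23.398). Then |RK| = |K − R| = 30.312.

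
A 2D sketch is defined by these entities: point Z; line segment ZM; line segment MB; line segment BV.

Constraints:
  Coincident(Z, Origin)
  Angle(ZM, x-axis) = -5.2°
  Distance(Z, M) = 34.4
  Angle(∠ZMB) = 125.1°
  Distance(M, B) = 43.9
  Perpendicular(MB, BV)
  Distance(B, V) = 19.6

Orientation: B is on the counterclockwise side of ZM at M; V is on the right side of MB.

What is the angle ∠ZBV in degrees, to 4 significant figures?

113.8°

Z is at the origin; ZM runs at -5.2° with length 34.4, so M = 34.4·(cos -5.2°, sin -5.2°) = (34.26, -3.118). ∠ZMB = 125.1°, so MB runs at -5.2° + (180° − 125.1°) = 49.70° from the x-axis; with |MB| = 43.9, B = M + 43.9·(cos 49.70°, sin 49.70°) = (62.65, 30.36). The perpendicularity gives BV at right angles to MB; with |BV| = 19.6 on the right of MB, V = B + 19.6·(0.7627, -0.6468) = (77.60, 17.69). Then cos ∠ZBV = BZ·BV / (|BZ||BV|), giving 113.8°.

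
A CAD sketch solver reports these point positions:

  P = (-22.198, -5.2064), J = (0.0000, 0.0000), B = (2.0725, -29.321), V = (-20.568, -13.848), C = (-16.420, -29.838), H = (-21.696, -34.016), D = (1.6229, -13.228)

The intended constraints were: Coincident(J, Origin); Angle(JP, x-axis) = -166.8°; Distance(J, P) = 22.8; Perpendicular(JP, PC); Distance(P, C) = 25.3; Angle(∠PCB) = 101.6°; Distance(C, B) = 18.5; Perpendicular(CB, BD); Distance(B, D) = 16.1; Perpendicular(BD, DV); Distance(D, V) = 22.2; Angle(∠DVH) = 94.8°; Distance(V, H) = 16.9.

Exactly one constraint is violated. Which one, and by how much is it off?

Distance(V, H) = 16.9 — off by 3.30.

J = (0.00, 0.00) ✓; JP at -166.8° ✓; |JP| = 22.80 ✓; ∠(JP, PC) = 90.00° ✓; |PC| = 25.30 ✓; ∠PCB = 101.6° ✓; |CB| = 18.50 ✓; ∠(CB, BD) = 90.00° ✓; |BD| = 16.10 ✓; ∠(BD, DV) = 90.00° ✓; |DV| = 22.20 ✓; ∠DVH = 94.80° ✓; |VH| = 20.20 ✗.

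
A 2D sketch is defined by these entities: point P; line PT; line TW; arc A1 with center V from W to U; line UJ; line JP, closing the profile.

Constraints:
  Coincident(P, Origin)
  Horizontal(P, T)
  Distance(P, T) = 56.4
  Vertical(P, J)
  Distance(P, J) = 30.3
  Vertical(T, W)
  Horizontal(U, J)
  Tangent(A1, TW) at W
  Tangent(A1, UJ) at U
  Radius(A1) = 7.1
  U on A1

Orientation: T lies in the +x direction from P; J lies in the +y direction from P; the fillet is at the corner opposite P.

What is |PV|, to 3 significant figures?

54.5

P is at the origin; P and T share the same y with |PT| = 56.4 and T on the +x side, so T = (56.4, 0.00). P and J share the same x with |PJ| = 30.3 and J on the +y side, so J = (0.00, 30.3). The virtual corner opposite P is at (56.4, 30.3). Since A1 is tangent to TW there, VW ⟂ TW and tangency of A1 to UJ means the radius VU is perpendicular to UJ, with radius 7.1, so the center V sits 7.1 in from both sides at V = (49.3, 23.2). Then |PV| = |V − P| = 54.5.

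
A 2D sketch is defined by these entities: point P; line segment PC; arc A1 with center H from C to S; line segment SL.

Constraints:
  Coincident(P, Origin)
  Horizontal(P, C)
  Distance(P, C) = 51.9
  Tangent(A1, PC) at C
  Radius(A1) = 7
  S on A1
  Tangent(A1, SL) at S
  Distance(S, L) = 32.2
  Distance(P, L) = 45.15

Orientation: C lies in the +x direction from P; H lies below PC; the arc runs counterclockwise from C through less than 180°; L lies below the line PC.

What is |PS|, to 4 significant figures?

45.81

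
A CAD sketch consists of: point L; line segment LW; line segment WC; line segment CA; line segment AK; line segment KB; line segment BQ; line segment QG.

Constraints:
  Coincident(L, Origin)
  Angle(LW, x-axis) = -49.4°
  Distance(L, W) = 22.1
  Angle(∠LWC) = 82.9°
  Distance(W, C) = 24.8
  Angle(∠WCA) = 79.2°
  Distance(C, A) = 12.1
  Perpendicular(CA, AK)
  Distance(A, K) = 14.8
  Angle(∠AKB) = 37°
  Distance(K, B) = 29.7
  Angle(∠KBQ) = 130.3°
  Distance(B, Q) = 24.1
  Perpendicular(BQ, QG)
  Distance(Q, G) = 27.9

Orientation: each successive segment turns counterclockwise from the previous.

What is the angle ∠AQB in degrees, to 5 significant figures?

33.895°

L is at the origin; LW runs at -49.4° with length 22.1, so W = (14.382, -16.780). ∠LWC = 82.9° gives WC at 47.700° from the x-axis; with |WC| = 24.8, C = (31.073, 1.5630). ∠WCA = 79.2° gives CA at 148.50° from the x-axis; with |CA| = 12.1, A = (20.756, 7.8852). CA ⟂ AK, so AK runs at -121.50°; with |AK| = 14.8, K = (13.023, -4.7339). ∠AKB = 37.0° gives KB at 21.500° from the x-axis; with |KB| = 29.7, B = (40.656, 6.1512). ∠KBQ = 130.3° gives BQ at 71.200° from the x-axis; with |BQ| = 24.1, Q = (48.423, 28.965). Then cos ∠AQB = QA·QB / (|QA||QB|), giving 33.895°.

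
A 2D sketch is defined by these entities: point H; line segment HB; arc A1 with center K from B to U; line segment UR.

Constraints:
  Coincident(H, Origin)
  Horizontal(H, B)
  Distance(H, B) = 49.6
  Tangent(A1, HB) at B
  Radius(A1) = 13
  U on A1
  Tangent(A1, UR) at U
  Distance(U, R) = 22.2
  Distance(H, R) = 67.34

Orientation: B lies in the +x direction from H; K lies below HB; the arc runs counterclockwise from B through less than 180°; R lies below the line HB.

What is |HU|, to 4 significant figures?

45.84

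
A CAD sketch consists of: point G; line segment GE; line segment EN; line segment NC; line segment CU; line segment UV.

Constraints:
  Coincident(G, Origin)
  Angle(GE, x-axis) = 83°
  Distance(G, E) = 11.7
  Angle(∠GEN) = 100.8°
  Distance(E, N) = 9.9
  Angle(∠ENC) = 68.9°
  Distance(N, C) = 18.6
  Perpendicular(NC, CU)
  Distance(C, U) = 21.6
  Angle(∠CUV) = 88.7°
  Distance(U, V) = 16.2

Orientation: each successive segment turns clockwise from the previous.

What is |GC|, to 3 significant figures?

7.97

G is at the origin; GE runs at 83.0° with length 11.7, so E = (1.43, 11.6). ∠GEN = 100.8° gives EN at 3.80° from the x-axis; with |EN| = 9.9, N = (11.3, 12.3). ∠ENC = 68.9° gives NC at -107° from the x-axis; with |NC| = 18.6, C = (5.77, -5.49). Then |GC| = |C − G| = 7.97.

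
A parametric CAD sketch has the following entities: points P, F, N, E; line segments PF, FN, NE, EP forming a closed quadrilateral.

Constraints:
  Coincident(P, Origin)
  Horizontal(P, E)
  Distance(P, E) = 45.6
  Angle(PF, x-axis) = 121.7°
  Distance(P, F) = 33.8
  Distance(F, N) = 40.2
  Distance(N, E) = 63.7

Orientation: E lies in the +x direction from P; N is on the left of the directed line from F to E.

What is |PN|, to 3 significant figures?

56.2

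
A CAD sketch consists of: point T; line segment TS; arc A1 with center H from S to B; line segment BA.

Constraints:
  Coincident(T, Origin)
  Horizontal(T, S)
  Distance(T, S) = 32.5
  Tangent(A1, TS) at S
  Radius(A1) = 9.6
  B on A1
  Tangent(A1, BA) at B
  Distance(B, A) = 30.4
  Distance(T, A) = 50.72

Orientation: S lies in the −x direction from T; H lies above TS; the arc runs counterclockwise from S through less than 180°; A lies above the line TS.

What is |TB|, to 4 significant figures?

25.85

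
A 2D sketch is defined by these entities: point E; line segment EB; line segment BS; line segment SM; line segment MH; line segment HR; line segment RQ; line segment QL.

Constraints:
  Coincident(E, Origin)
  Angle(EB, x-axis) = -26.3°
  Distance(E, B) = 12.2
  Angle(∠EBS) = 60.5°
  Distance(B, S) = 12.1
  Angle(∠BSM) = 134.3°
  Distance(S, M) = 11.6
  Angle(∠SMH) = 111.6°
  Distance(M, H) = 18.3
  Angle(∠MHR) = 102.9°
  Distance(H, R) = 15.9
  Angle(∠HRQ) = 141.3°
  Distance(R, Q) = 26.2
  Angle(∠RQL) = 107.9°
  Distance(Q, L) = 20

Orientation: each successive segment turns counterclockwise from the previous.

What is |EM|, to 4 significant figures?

14.38

E is at the origin; EB runs at -26.3° with length 12.2, so B = (10.94, -5.405). ∠EBS = 60.5° gives BS at 93.20° from the x-axis; with |BS| = 12.1, S = (10.26, 6.676). ∠BSM = 134.3° gives SM at 138.9° from the x-axis; with |SM| = 11.6, M = (1.520, 14.30). Then |EM| = |M − E| = 14.38.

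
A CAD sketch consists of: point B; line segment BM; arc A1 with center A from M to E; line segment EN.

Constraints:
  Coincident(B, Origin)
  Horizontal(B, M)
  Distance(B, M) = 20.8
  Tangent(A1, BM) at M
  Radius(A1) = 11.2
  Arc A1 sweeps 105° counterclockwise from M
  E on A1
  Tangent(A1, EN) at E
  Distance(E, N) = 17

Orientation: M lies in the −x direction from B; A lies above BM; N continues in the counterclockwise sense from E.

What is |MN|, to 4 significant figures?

31.19

On A1, M sits at bearing -90° from A; a 105° counterclockwise sweep puts E at bearing 15°, so E = A + 11.2·(cos 15°, sin 15°) = (-9.982, 14.10). Since A1 is tangent to EN there, AE ⟂ EN, so EN runs along (−sin 15°, cos 15°); with |EN| = 17.0, N = (-14.38, 30.52). Then |MN| = |N − M| = 31.19.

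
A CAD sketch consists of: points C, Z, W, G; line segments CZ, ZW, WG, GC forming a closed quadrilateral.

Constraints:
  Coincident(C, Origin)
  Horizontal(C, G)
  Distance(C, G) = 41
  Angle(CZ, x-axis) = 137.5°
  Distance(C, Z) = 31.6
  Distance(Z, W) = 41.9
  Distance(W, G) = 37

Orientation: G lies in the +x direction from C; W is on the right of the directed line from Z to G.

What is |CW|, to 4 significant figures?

10.71

C is at the origin; CG is horizontal with |CG| = 41.0 and G in +x, so G = (41.0, 0). CZ runs at 137.5° with |CZ| = 31.6, so Z = (-23.30, 21.35). W is determined by |ZW| = 41.9 and |WG| = 37.0 together: it lies at the intersection of circle(Z, 41.9) and circle(G, 37.0). With |ZG| = 67.75, the foot of the radical line on ZG is 36.73 from Z and the perpendicular offset is √(41.9² − 36.73²) = 20.17. Taking the right-of-ZG solution: W = (5.204, -9.363).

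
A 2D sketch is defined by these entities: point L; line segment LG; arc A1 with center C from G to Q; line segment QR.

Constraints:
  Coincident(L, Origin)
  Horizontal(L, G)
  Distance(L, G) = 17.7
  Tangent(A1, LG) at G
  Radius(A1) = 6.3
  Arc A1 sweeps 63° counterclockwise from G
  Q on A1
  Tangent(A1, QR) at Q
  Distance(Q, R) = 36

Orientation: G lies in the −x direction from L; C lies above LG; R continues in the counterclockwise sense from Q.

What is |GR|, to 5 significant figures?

41.755

On A1, G sits at bearing -90° from C; a 63° counterclockwise sweep puts Q at bearing -27°, so Q = C + 6.3·(cos -27°, sin -27°) = (-12.087, 3.4399). A1 meets QR tangentially, so CQ is at right angles to QR, so QR runs along (−sin -27°, cos -27°); with |QR| = 36.0, R = (4.2570, 35.516). Then |GR| = |R − G| = 41.755.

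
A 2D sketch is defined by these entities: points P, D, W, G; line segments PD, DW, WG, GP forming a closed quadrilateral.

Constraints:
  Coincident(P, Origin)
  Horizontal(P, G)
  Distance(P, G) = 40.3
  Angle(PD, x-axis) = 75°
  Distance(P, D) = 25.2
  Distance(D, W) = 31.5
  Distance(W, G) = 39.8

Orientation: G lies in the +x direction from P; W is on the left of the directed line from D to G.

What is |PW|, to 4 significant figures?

52.14

Checks: |DW| = 31.50 ✓; |WG| = 39.80 ✓.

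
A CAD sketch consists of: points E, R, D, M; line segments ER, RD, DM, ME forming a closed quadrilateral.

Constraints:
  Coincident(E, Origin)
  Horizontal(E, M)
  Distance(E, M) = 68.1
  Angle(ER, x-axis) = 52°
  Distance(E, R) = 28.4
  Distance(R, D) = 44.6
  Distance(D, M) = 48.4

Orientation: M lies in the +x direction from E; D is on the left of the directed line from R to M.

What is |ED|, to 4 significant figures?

72.03

Checks: |EM| = 68.10 ✓; |ER| = 28.40 ✓; |RD| = 44.60 ✓; |DM| = 48.40 ✓.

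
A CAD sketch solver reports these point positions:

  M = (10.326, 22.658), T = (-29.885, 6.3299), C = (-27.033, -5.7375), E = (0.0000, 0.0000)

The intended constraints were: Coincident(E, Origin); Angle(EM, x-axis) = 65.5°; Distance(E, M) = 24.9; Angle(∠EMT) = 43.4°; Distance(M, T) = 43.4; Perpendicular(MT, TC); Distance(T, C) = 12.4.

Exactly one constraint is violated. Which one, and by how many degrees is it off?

Perpendicular(MT, TC) — off by 8.80°.

E = (0.00, 0.00) ✓; EM at 65.50° ✓; |EM| = 24.90 ✓; ∠EMT = 43.40° ✓; |MT| = 43.40 ✓; ∠(MT, TC) = 81.20° ✗; |TC| = 12.40 ✓.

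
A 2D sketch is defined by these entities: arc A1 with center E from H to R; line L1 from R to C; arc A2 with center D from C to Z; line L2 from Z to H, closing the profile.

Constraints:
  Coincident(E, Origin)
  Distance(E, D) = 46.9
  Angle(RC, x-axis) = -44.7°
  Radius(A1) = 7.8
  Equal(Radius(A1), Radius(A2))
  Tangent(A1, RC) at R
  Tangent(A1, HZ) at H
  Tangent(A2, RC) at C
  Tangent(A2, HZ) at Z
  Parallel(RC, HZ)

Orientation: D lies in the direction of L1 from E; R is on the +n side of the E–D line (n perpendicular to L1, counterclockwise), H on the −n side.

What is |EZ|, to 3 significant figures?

47.5

The slot axis is L1's direction at -44.7°, so u = (cos -44.7°, sin -44.7°) = (0.711, -0.703) and n = (−sin -44.7°, cos -44.7°) = (0.703, 0.711). E is at the origin and D lies 46.9 along u from E, so D = 46.9·u = (33.3, -33.0). Tangency of A1 to both parallel lines with radius 7.8 puts R and H at E ± 7.8·n: R = (5.49, 5.54), H = (-5.49, -5.54). Equal radii place C and Z the same way about D: C = D + 7.8·n = (38.8, -27.4), Z = D − 7.8·n = (27.9, -38.5). Then |EZ| = |Z − E| = 47.5.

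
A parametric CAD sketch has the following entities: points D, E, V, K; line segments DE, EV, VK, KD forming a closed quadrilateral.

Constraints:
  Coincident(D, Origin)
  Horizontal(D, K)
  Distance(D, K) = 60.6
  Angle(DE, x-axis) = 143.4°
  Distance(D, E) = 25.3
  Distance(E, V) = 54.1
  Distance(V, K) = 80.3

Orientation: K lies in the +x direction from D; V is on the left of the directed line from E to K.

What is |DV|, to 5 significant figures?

61.540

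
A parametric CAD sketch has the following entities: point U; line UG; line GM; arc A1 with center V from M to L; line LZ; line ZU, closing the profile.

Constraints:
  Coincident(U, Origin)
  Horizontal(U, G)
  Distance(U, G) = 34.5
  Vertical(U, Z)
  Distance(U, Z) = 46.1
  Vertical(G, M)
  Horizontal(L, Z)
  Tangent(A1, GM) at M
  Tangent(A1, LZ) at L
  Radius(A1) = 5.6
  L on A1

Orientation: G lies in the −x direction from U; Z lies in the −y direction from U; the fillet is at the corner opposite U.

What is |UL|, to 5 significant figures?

54.410

U is at the origin; UG is horizontal with |UG| = 34.5 and G on the −x side, so G = (-34.500, 0.0000). U and Z share the same x with |UZ| = 46.1 and Z on the −y side, so Z = (0.0000, -46.100). The virtual corner opposite U is at (-34.500, -46.100). Tangency of A1 to GM means the radius VM is perpendicular to GM and A1 meets LZ tangentially, so VL is at right angles to LZ, with radius 5.6, so the center V sits 5.6 in from both sides at V = (-28.900, -40.500). That places the tangent points at M = (-34.500, -40.500) on GM and L = (-28.900, -46.100) on LZ. Then |UL| = |L − U| = 54.410.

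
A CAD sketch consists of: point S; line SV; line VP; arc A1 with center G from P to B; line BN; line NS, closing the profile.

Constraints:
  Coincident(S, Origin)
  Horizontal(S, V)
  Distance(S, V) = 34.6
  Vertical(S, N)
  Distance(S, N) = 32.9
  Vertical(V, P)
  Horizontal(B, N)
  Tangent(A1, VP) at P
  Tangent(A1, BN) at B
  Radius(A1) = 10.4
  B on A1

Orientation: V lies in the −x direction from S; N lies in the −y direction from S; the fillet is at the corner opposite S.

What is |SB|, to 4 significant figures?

40.84

S is at the origin; SV is horizontal with |SV| = 34.6 and V on the −x side, so V = (-34.60, 0.000). S and N share the same x with |SN| = 32.9 and N on the −y side, so N = (0.000, -32.90). The virtual corner opposite S is at (-34.60, -32.90). A1 meets VP tangentially, so GP is at right angles to VP and the tangent condition forces GB to be normal to BN, with radius 10.4, so the center G sits 10.4 in from both sides at G = (-24.20, -22.50). That places the tangent points at P = (-34.60, -22.50) on VP and B = (-24.20, -32.90) on BN. Then |SB| = |B − S| = 40.84.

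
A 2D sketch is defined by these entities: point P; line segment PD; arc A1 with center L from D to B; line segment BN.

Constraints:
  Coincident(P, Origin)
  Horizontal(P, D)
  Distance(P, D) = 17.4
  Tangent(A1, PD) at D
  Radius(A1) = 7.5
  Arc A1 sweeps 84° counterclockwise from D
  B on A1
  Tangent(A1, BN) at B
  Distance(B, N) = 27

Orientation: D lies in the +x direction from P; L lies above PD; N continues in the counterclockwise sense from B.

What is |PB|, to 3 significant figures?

25.8

A1 meets PD tangentially, so LD is at right angles to PD, so L = D + (0, 7.5) = (17.4, 7.50). On A1, D sits at bearing -90° from L; an 84° counterclockwise sweep puts B at bearing -6°, so B = L + 7.5·(cos -6°, sin -6°) = (24.9, 6.72). Then |PB| = |B − P| = 25.8.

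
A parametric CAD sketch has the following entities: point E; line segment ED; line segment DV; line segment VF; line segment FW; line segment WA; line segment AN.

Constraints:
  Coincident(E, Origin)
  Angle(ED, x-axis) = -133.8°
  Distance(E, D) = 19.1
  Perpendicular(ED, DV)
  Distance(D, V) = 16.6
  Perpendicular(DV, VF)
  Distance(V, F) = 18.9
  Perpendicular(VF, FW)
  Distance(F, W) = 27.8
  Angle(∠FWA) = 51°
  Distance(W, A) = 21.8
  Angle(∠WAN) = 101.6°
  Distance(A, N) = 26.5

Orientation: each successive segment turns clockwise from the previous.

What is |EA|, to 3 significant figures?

17.3

E is at the origin; ED runs at -133.8° with length 19.1, so D = (-13.2, -13.8). ED is perpendicular to DV, so DV runs at 136°; with |DV| = 16.6, V = (-25.2, -2.30). The perpendicularity gives VF at right angles to DV, so VF runs at 46.2°; with |VF| = 18.9, F = (-12.1, 11.3). The perpendicularity gives FW at right angles to VF, so FW runs at -43.8°; with |FW| = 27.8, W = (7.95, -7.90). ∠FWA = 51.0° gives WA at -173° from the x-axis; with |WA| = 21.8, A = (-13.7, -10.6). Then |EA| = |A − E| = 17.3.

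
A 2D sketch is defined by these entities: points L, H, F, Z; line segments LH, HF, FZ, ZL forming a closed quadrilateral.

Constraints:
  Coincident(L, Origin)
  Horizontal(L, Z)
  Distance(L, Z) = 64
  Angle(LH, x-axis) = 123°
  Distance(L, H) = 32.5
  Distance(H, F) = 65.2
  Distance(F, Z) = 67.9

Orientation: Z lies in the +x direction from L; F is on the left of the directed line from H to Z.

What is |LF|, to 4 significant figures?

72.65

Checks: |HF| = 65.20 ✓; |FZ| = 67.90 ✓.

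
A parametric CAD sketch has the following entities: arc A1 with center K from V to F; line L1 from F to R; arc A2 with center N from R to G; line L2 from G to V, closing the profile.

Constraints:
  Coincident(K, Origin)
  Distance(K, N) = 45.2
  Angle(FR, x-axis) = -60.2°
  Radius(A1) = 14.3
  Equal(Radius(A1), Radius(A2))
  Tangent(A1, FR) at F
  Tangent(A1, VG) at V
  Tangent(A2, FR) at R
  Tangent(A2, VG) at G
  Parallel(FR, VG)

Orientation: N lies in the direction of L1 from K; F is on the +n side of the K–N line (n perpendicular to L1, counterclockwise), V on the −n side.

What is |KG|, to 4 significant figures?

47.41

Tangency of A1 to both parallel lines with radius 14.3 puts F and V at K ± 14.3·n: F = (12.41, 7.107), V = (-12.41, -7.107). Equal radii place R and G the same way about N: R = N + 14.3·n = (34.87, -32.12), G = N − 14.3·n = (10.05, -46.33). Then |KG| = |G − K| = 47.41.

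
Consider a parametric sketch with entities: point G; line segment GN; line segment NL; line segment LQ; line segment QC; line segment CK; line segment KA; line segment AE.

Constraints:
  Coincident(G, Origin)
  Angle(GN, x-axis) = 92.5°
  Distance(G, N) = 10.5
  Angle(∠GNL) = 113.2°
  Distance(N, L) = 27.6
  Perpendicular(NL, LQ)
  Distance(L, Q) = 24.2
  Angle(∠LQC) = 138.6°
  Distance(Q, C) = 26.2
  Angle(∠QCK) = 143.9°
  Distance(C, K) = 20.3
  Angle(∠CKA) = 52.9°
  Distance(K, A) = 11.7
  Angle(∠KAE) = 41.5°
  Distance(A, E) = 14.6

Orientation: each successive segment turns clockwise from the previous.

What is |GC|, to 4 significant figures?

37.11

G is at the origin; GN runs at 92.5° with length 10.5, so N = (-0.4580, 10.49). ∠GNL = 113.2° gives NL at 25.70° from the x-axis; with |NL| = 27.6, L = (24.41, 22.46). NL ⟂ LQ, so LQ runs at -64.30°; with |LQ| = 24.2, Q = (34.91, 0.6529). ∠LQC = 138.6° gives QC at -105.7° from the x-axis; with |QC| = 26.2, C = (27.82, -24.57). Then |GC| = |C − G| = 37.11.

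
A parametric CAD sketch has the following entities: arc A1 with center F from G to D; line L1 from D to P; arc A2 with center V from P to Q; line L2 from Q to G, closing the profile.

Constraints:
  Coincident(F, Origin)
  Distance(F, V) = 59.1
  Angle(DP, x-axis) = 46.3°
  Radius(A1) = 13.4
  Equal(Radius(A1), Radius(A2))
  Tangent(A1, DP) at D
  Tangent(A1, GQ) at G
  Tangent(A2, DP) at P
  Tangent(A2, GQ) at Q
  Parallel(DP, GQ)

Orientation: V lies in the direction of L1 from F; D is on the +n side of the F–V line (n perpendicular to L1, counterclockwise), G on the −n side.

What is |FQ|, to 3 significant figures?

60.6

The slot axis is L1's direction at 46.3°, so u = (cos 46.3°, sin 46.3°) = (0.691, 0.723) and n = (−sin 46.3°, cos 46.3°) = (-0.723, 0.691). F is at the origin and V lies 59.1 along u from F, so V = 59.1·u = (40.8, 42.7). Tangency of A1 to both parallel lines with radius 13.4 puts D and G at F ± 13.4·n: D = (-9.69, 9.26), G = (9.69, -9.26). Equal radii place P and Q the same way about V: P = V + 13.4·n = (31.1, 52.0), Q = V − 13.4·n = (50.5, 33.5). Then |FQ| = |Q − F| = 60.6.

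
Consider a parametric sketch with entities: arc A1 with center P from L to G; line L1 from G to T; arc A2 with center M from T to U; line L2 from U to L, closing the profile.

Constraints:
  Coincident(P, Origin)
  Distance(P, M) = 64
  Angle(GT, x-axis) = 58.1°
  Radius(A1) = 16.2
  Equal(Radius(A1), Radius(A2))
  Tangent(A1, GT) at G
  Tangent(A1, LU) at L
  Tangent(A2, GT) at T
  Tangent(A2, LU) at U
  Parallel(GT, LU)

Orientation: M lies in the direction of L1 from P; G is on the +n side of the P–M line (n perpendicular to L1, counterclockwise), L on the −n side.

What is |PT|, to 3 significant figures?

66.0

The slot axis is L1's direction at 58.1°, so u = (cos 58.1°, sin 58.1°) = (0.528, 0.849) and n = (−sin 58.1°, cos 58.1°) = (-0.849, 0.528). P is at the origin and M lies 64.0 along u from P, so M = 64.0·u = (33.8, 54.3). Tangency of A1 to both parallel lines with radius 16.2 puts G and L at P ± 16.2·n: G = (-13.8, 8.56), L = (13.8, -8.56). Equal radii place T and U the same way about M: T = M + 16.2·n = (20.1, 62.9), U = M − 16.2·n = (47.6, 45.8). Then |PT| = |T − P| = 66.0.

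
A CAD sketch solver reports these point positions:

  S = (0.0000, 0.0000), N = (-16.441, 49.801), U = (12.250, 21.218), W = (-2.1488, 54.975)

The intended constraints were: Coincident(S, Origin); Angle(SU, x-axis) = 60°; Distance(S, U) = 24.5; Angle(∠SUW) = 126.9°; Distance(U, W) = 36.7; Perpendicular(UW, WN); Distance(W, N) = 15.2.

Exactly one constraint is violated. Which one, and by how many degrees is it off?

Perpendicular(UW, WN) — off by 3.20°.

S = (0.00, 0.00) ✓; SU at 60.00° ✓; |SU| = 24.50 ✓; ∠SUW = 126.9° ✓; |UW| = 36.70 ✓; ∠(UW, WN) = 86.80° ✗; |WN| = 15.20 ✓.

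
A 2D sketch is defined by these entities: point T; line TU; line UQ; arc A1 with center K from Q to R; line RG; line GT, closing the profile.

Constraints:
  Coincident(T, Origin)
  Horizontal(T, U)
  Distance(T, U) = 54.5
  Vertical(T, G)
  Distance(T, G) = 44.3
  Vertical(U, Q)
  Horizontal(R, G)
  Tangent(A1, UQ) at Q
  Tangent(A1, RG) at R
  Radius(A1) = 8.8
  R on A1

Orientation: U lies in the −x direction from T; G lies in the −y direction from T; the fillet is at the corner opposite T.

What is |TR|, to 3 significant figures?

63.6

T is at the origin; T and U share the same y with |TU| = 54.5 and U on the −x side, so U = (-54.5, 0.00). TG is vertical with |TG| = 44.3 and G on the −y side, so G = (0.00, -44.3). The virtual corner opposite T is at (-54.5, -44.3). A1 meets UQ tangentially, so KQ is at right angles to UQ and the tangent condition forces KR to be normal to RG, with radius 8.8, so the center K sits 8.8 in from both sides at K = (-45.7, -35.5). That places the tangent points at Q = (-54.5, -35.5) on UQ and R = (-45.7, -44.3) on RG. Then |TR| = |R − T| = 63.6.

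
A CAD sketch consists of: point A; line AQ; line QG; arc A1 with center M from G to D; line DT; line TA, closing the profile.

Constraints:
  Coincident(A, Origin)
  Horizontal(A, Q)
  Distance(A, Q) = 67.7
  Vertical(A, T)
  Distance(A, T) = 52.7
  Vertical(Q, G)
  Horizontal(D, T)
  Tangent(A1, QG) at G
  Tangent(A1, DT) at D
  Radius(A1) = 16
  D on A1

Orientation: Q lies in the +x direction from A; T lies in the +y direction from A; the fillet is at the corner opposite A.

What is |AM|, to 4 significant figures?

63.40

AT is vertical with |AT| = 52.7 and T on the +y side, so T = (0.000, 52.70). The virtual corner opposite A is at (67.70, 52.70). A1 meets QG tangentially, so MG is at right angles to QG and tangency of A1 to DT means the radius MD is perpendicular to DT, with radius 16.0, so the center M sits 16.0 in from both sides at M = (51.70, 36.70). Then |AM| = |M − A| = 63.40.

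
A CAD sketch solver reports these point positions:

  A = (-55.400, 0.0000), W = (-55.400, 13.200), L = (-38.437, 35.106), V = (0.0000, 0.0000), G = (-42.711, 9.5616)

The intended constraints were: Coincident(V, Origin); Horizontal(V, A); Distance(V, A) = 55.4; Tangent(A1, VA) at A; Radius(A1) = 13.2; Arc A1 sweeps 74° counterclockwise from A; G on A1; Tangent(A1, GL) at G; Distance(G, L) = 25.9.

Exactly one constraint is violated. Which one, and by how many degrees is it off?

Tangent(A1, GL) at G — off by 6.50°.

V = (0.00, 0.00) ✓; V.y = 0.00, A.y = 0.00 ✓; |VA| = 55.40 ✓; ∠(WA, AV) = 90.00° ✓; |WA| = 13.20 ✓; bearing(W→G) − bearing(W→A) = 74.00° ✓; |WG| = 13.20 ✓; ∠(WG, GL) = 83.50° ✗; |GL| = 25.90 ✓.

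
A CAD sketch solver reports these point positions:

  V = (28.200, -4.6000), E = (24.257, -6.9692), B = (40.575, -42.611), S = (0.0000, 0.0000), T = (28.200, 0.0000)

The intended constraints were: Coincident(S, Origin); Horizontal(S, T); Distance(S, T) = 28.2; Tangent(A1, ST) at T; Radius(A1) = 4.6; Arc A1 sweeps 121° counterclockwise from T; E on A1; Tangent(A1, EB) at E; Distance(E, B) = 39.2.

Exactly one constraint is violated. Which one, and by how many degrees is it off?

Tangent(A1, EB) at E — off by 6.40°.

S = (0.00, 0.00) ✓; S.y = 0.00, T.y = 0.00 ✓; |ST| = 28.20 ✓; ∠(VT, TS) = 90.00° ✓; |VT| = 4.600 ✓; bearing(V→E) − bearing(V→T) = 121.0° ✓; |VE| = 4.600 ✓; ∠(VE, EB) = 96.40° ✗; |EB| = 39.20 ✓.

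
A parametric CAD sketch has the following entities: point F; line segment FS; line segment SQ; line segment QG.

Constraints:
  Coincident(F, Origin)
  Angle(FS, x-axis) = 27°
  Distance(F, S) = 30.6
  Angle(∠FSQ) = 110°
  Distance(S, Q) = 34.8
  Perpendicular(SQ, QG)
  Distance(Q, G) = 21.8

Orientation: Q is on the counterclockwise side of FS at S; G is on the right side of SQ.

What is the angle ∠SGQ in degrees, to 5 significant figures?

57.935°

∠FSQ = 110.0°, so SQ runs at 27.0° + (180° − 110.0°) = 97.000° from the x-axis; with |SQ| = 34.8, Q = S + 34.8·(cos 97.000°, sin 97.000°) = (23.024, 48.433). The perpendicularity gives QG at right angles to SQ; with |QG| = 21.8 on the right of SQ, G = Q + 21.8·(0.99255, 0.12187) = (44.661, 51.089). Then cos ∠SGQ = GS·GQ / (|GS||GQ|), giving 57.935°.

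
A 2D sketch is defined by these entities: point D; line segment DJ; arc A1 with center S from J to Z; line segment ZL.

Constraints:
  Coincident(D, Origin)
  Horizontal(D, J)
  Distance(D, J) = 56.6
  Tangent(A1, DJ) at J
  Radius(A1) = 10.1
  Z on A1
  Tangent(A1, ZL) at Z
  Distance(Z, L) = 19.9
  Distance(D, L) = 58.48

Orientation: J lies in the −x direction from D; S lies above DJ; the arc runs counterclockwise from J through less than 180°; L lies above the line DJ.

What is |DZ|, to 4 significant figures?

48.01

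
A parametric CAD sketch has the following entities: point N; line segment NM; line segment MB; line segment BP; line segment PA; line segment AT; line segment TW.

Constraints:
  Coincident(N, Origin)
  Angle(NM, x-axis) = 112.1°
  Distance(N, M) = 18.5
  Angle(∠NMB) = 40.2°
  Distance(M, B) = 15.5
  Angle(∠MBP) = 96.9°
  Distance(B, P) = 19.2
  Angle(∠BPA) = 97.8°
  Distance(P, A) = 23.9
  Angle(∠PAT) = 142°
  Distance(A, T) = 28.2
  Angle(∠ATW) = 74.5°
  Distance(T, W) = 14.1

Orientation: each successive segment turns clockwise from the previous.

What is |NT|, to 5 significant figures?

45.387

N is at the origin; NM runs at 112.1° with length 18.5, so M = (-6.9601, 17.141). ∠NMB = 40.2° gives MB at -27.700° from the x-axis; with |MB| = 15.5, B = (6.7635, 9.9357). ∠MBP = 96.9° gives BP at -110.80° from the x-axis; with |BP| = 19.2, P = (-0.054601, -8.0129). ∠BPA = 97.8° gives PA at 167.00° from the x-axis; with |PA| = 23.9, A = (-23.342, -2.6366). ∠PAT = 142.0° gives AT at 129.00° from the x-axis; with |AT| = 28.2, T = (-41.089, 19.279). Then |NT| = |T − N| = 45.387.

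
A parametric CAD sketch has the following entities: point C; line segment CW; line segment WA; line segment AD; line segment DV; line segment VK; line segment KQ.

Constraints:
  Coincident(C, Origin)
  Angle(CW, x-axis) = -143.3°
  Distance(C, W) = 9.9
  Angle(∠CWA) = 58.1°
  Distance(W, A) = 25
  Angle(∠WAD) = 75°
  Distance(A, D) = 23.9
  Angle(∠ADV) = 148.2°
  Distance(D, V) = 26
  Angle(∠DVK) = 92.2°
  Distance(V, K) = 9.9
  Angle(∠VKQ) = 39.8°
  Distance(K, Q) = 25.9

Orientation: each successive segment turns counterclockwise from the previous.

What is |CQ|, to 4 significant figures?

30.76

∠DVK = 92.2° gives VK at -156.8° from the x-axis; with |VK| = 9.9, K = (-2.249, 28.30). ∠VKQ = 39.8° gives KQ at -16.60° from the x-axis; with |KQ| = 25.9, Q = (22.57, 20.90). Then |CQ| = |Q − C| = 30.76.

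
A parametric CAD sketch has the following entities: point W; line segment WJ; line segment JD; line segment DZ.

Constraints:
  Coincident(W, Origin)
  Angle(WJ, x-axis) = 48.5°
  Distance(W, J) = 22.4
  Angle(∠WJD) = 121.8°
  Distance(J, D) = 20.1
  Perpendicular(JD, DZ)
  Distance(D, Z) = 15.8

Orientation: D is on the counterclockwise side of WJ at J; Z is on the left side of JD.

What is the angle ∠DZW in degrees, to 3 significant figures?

95.8°

W is at the origin; WJ runs at 48.5° with length 22.4, so J = 22.4·(cos 48.5°, sin 48.5°) = (14.8, 16.8). ∠WJD = 121.8°, so JD runs at 48.5° + (180° − 121.8°) = 107° from the x-axis; with |JD| = 20.1, D = J + 20.1·(cos 107°, sin 107°) = (9.07, 36.0). The perpendicularity gives DZ at right angles to JD; with |DZ| = 15.8 on the left of JD, Z = D + 15.8·(-0.958, -0.287) = (-6.07, 31.5). Then cos ∠DZW = ZD·ZW / (|ZD||ZW|), giving 95.8°.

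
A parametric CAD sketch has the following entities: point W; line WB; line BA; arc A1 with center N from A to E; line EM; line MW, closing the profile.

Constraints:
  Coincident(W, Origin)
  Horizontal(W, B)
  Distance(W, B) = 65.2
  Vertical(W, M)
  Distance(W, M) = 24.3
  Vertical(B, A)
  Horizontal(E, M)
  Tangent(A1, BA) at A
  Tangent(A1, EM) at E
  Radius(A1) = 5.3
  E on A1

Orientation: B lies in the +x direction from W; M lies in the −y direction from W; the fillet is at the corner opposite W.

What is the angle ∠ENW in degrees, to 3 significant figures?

108°

W is at the origin; WB is horizontal with |WB| = 65.2 and B on the +x side, so B = (65.2, 0.00). W and M share the same x with |WM| = 24.3 and M on the −y side, so M = (0.00, -24.3). The virtual corner opposite W is at (65.2, -24.3). The tangent condition forces NA to be normal to BA and since A1 is tangent to EM there, NE ⟂ EM, with radius 5.3, so the center N sits 5.3 in from both sides at N = (59.9, -19.0). That places the tangent points at A = (65.2, -19.0) on BA and E = (59.9, -24.3) on EM. Then cos ∠ENW = NE·NW / (|NE||NW|), giving 108°.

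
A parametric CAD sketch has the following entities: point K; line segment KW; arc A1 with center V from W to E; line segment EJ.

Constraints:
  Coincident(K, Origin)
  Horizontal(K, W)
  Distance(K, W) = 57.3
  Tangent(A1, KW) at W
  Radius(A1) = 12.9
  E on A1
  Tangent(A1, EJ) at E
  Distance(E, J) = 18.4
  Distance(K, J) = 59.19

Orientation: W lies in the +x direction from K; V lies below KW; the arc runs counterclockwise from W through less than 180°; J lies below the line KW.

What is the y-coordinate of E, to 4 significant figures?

-15.69

K is at the origin; K and W share the same y with |KW| = 57.3 and W on the +x side, so W = (57.30, 0.000). Since A1 is tangent to KW there, VW ⟂ KW, so V = W + (0, -12.9) = (57.30, -12.90). Since VE ⟂ EJ (tangency), |VJ| = √(12.9² + 18.4²) = 22.47 regardless of where E sits on A1. So J lies on both circle(K, 59.19) and circle(V, 22.47); the below-KW intersection is J = (48.69, -33.66). E is the foot of the tangent from J: E = (44.71, -15.69).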